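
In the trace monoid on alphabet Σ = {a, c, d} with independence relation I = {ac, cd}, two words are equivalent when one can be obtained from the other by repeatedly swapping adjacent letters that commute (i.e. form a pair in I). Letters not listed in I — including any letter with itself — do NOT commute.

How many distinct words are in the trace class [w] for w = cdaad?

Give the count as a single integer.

0(c) covers ∅
1(d) covers ∅
2(a) covers 1:d
3(a) covers 2:a
4(d) covers 3:a
floor of heap: 0:c, 1:d
completions by unplaced set U, small U first (add the entries for U minus each lowest piece of U):
  |U|=1: {0}:1  {4}:1
  |U|=2: {0,4}:2  {3,4}:1
  |U|=3: {0,3,4}:3  {2,3,4}:1
  start at 0(c): 1
  start at 1(d): 4
sum over floor = 5

5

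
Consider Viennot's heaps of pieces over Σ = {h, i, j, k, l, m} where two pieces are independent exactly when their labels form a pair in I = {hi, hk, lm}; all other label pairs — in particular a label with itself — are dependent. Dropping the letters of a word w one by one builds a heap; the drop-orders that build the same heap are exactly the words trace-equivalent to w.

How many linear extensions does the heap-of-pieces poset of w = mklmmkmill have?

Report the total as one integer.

piece 0:m — minimal
piece 1:k rests on {0:m}
piece 2:l rests on {1:k}
piece 3:m rests on {1:k}
piece 4:m rests on {3:m}
piece 5:k rests on {2:l, 4:m}
piece 6:m rests on {5:k}
piece 7:i rests on {6:m}
piece 8:l rests on {7:i}
piece 9:l rests on {8:l}
minimal pieces: {0:m}
ways to finish when only these pieces remain (= sum over removing one remaining piece with nothing left below it):
  1 left: {9}→1
  2 left: {8,9}→1
  3 left: {7,8,9}→1
  4 left: {6,7,8,9}→1
  5 left: {5,6,7,8,9}→1
  6 left: {2,5,6,7,8,9}→1  {4,5,6,7,8,9}→1
  7 left: {2,4,5,6,7,8,9}→2  {3,4,5,6,7,8,9}→1
  8 left: {2,3,4,5,6,7,8,9}→3
  placing 0:m first → 3 extensions

3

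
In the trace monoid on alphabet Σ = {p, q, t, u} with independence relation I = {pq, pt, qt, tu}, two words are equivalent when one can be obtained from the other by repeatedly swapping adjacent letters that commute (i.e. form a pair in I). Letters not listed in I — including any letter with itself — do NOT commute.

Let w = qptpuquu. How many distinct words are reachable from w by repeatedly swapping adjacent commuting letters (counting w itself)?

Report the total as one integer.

0(q) covers ∅
1(p) covers ∅
2(t) covers ∅
3(p) covers 1:p
4(u) covers 0:q, 3:p
5(q) covers 4:u
6(u) covers 5:q
7(u) covers 6:u
floor of heap: 0:q, 1:p, 2:t
completions by unplaced set U, small U first (add the entries for U minus each lowest piece of U):
  |U|=1: {2}:1  {7}:1
  |U|=2: {2,7}:2  {6,7}:1
  |U|=3: {2,6,7}:3  {5,6,7}:1
  |U|=4: {2,5,6,7}:4  {4,5,6,7}:1
  |U|=5: {0,4,5,6,7}:1  {2,4,5,6,7}:5  {3,4,5,6,7}:1
  |U|=6: {0,2,4,5,6,7}:6  {0,3,4,5,6,7}:2  {1,3,4,5,6,7}:1  {2,3,4,5,6,7}:6
  start at 0(q): 7
  start at 1(p): 14
  start at 2(t): 3
sum over floor = 24

24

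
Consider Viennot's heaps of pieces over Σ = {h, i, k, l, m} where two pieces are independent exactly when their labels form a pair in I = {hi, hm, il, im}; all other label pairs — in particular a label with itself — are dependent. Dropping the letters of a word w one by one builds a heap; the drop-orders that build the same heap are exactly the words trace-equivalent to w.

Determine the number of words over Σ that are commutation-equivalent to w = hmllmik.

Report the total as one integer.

12

piece 0:h — minimal
piece 1:m — minimal
piece 2:l rests on {0:h, 1:m}
piece 3:l rests on {2:l}
piece 4:m rests on {3:l}
piece 5:i — minimal
piece 6:k rests on {4:m, 5:i}
minimal pieces: {0:h, 1:m, 5:i}
ways to finish when only these pieces remain (= sum over removing one remaining piece with nothing left below it):
  1 left: {6}→1
  2 left: {4,6}→1  {5,6}→1
  3 left: {3,4,6}→1  {4,5,6}→2
  4 left: {2,3,4,6}→1  {3,4,5,6}→3
  5 left: {0,2,3,4,6}→1  {1,2,3,4,6}→1  {2,3,4,5,6}→4
  placing 0:h first → 5 extensions
  placing 1:m first → 5 extensions
  placing 5:i first → 2 extensions
total linear extensions = 12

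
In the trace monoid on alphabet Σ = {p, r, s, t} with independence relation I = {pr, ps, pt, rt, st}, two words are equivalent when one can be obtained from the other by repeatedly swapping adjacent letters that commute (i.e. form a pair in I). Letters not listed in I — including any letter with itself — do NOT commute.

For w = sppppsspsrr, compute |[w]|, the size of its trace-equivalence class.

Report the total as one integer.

462

piece 0:s — minimal
piece 1:p — minimal
piece 2:p rests on {1:p}
piece 3:p rests on {2:p}
piece 4:p rests on {3:p}
piece 5:s rests on {0:s}
piece 6:s rests on {5:s}
piece 7:p rests on {4:p}
piece 8:s rests on {6:s}
piece 9:r rests on {8:s}
piece 10:r rests on {9:r}
minimal pieces: {0:s, 1:p}
ways to finish when only these pieces remain (= sum over removing one remaining piece with nothing left below it):
  1 left: {7}→1  {10}→1
  2 left: {4,7}→1  {7,10}→2  {9,10}→1
  3 left: {3,4,7}→1  {4,7,10}→3  {7,9,10}→3  {8,9,10}→1
  4 left: {2,3,4,7}→1  {3,4,7,10}→4  {4,7,9,10}→6  {6,8,9,10}→1  {7,8,9,10}→4
  5 left: {1,2,3,4,7}→1  {2,3,4,7,10}→5  {3,4,7,9,10}→10  {4,7,8,9,10}→10  {5,6,8,9,10}→1  {6,7,8,9,10}→5
  6 left: {0,5,6,8,9,10}→1  {1,2,3,4,7,10}→6  {2,3,4,7,9,10}→15  {3,4,7,8,9,10}→20  {4,6,7,8,9,10}→15  {5,6,7,8,9,10}→6
  7 left: {0,5,6,7,8,9,10}→7  {1,2,3,4,7,9,10}→21  {2,3,4,7,8,9,10}→35  {3,4,6,7,8,9,10}→35  {4,5,6,7,8,9,10}→21
  8 left: {0,4,5,6,7,8,9,10}→28  {1,2,3,4,7,8,9,10}→56  {2,3,4,6,7,8,9,10}→70  {3,4,5,6,7,8,9,10}→56
  9 left: {0,3,4,5,6,7,8,9,10}→84  {1,2,3,4,6,7,8,9,10}→126  {2,3,4,5,6,7,8,9,10}→126
  placing 0:s first → 252 extensions
  placing 1:p first → 210 extensions
total linear extensions = 462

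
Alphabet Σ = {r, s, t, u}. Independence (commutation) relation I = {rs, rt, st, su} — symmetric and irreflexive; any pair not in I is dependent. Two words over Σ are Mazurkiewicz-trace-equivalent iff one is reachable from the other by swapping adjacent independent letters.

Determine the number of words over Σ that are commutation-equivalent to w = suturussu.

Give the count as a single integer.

84

0(s) covers ∅
1(u) covers ∅
2(t) covers 1:u
3(u) covers 2:t
4(r) covers 3:u
5(u) covers 4:r
6(s) covers 0:s
7(s) covers 6:s
8(u) covers 5:u
floor of heap: 0:s, 1:u
completions by unplaced set U, small U first (add the entries for U minus each lowest piece of U):
  |U|=1: {7}:1  {8}:1
  |U|=2: {5,8}:1  {6,7}:1  {7,8}:2
  |U|=3: {0,6,7}:1  {4,5,8}:1  {5,7,8}:3  {6,7,8}:3
  |U|=4: {0,6,7,8}:4  {3,4,5,8}:1  {4,5,7,8}:4  {5,6,7,8}:6
  |U|=5: {0,5,6,7,8}:10  {2,3,4,5,8}:1  {3,4,5,7,8}:5  {4,5,6,7,8}:10
  |U|=6: {0,4,5,6,7,8}:20  {1,2,3,4,5,8}:1  {2,3,4,5,7,8}:6  {3,4,5,6,7,8}:15
  |U|=7: {0,3,4,5,6,7,8}:35  {1,2,3,4,5,7,8}:7  {2,3,4,5,6,7,8}:21
  start at 0(s): 28
  start at 1(u): 56
sum over floor = 84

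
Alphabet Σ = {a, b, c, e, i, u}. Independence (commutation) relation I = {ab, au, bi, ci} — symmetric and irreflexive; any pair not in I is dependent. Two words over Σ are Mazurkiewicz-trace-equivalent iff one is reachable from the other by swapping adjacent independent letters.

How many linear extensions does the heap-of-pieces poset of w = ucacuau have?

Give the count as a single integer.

piece 0:u — minimal
piece 1:c rests on {0:u}
piece 2:a rests on {1:c}
piece 3:c rests on {2:a}
piece 4:u rests on {3:c}
piece 5:a rests on {3:c}
piece 6:u rests on {4:u}
minimal pieces: {0:u}
ways to finish when only these pieces remain (= sum over removing one remaining piece with nothing left below it):
  1 left: {5}→1  {6}→1
  2 left: {4,6}→1  {5,6}→2
  3 left: {4,5,6}→3
  4 left: {3,4,5,6}→3
  5 left: {2,3,4,5,6}→3
  placing 0:u first → 3 extensions

3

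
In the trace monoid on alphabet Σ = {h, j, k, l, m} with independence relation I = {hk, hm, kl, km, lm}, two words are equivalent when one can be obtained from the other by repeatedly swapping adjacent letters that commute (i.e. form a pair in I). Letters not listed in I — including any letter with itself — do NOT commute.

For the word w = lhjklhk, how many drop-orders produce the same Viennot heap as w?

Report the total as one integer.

6

0(l) covers ∅
1(h) covers 0:l
2(j) covers 1:h
3(k) covers 2:j
4(l) covers 2:j
5(h) covers 4:l
6(k) covers 3:k
floor of heap: 0:l
completions by unplaced set U, small U first (add the entries for U minus each lowest piece of U):
  |U|=1: {5}:1  {6}:1
  |U|=2: {3,6}:1  {4,5}:1  {5,6}:2
  |U|=3: {3,5,6}:3  {4,5,6}:3
  |U|=4: {3,4,5,6}:6
  |U|=5: {2,3,4,5,6}:6
  start at 0(l): 6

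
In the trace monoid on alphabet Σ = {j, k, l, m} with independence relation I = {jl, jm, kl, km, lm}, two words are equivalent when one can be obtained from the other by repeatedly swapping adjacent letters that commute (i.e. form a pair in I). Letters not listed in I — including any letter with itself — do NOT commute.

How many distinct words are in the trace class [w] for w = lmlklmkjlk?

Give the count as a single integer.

#0=l has no predecessor
#1=m has no predecessor
#2=l depends on [0:l]
#3=k has no predecessor
#4=l depends on [2:l]
#5=m depends on [1:m]
#6=k depends on [3:k]
#7=j depends on [6:k]
#8=l depends on [4:l]
#9=k depends on [7:j]
sources: [0:l, 1:m, 3:k]
N(rest) = Σ N(rest − s) over sources s of rest; N(one piece) = 1:
  size 1 → [5]=1  [8]=1  [9]=1
  size 2 → [1,5]=1  [4,8]=1  [5,8]=2  [5,9]=2  [7,9]=1  [8,9]=2
  size 3 → [1,5,8]=3  [1,5,9]=3  [2,4,8]=1  [4,5,8]=3  [4,8,9]=3  [5,7,9]=3  [5,8,9]=6  [6,7,9]=1  [7,8,9]=3
  size 4 → [0,2,4,8]=1  [1,4,5,8]=6  [1,5,7,9]=6  [1,5,8,9]=12  [2,4,5,8]=4  [2,4,8,9]=4  [3,6,7,9]=1  [4,5,8,9]=12  [4,7,8,9]=6  [5,6,7,9]=4  [5,7,8,9]=12  [6,7,8,9]=4
  size 5 → [0,2,4,5,8]=5  [0,2,4,8,9]=5  [1,2,4,5,8]=10  [1,4,5,8,9]=30  [1,5,6,7,9]=10  [1,5,7,8,9]=30  [2,4,5,8,9]=20  [2,4,7,8,9]=10  [3,5,6,7,9]=5  [3,6,7,8,9]=5  [4,5,7,8,9]=30  [4,6,7,8,9]=10  [5,6,7,8,9]=20
  size 6 → [0,1,2,4,5,8]=15  [0,2,4,5,8,9]=30  [0,2,4,7,8,9]=15  [1,2,4,5,8,9]=60  [1,3,5,6,7,9]=15  [1,4,5,7,8,9]=90  [1,5,6,7,8,9]=60  [2,4,5,7,8,9]=60  [2,4,6,7,8,9]=20  [3,4,6,7,8,9]=15  [3,5,6,7,8,9]=30  [4,5,6,7,8,9]=60
  size 7 → [0,1,2,4,5,8,9]=105  [0,2,4,5,7,8,9]=105  [0,2,4,6,7,8,9]=35  [1,2,4,5,7,8,9]=210  [1,3,5,6,7,8,9]=105  [1,4,5,6,7,8,9]=210  [2,3,4,6,7,8,9]=35  [2,4,5,6,7,8,9]=140  [3,4,5,6,7,8,9]=105
  size 8 → [0,1,2,4,5,7,8,9]=420  [0,2,3,4,6,7,8,9]=70  [0,2,4,5,6,7,8,9]=280  [1,2,4,5,6,7,8,9]=560  [1,3,4,5,6,7,8,9]=420  [2,3,4,5,6,7,8,9]=280
  first=0(l) contributes 1260
  first=1(m) contributes 630
  first=3(k) contributes 1260
|[w]| = 3150

3150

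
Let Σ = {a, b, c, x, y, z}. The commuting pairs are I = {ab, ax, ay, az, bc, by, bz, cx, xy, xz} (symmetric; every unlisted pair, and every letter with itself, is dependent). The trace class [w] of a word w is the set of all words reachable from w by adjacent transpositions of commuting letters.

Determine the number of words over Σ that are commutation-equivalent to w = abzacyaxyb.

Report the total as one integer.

1080

drop 0:a onto floor
drop 1:b onto floor
drop 2:z onto floor
drop 3:a onto {0:a}
drop 4:c onto {2:z, 3:a}
drop 5:y onto {4:c}
drop 6:a onto {4:c}
drop 7:x onto {1:b}
drop 8:y onto {5:y}
drop 9:b onto {7:x}
ground layer = {0:a, 1:b, 2:z}
drop-orders for the pieces not yet dropped (sum over which currently-grounded one goes next):
  1 to go: {6} 1  {8} 1  {9} 1
  2 to go: {5,8} 1  {6,8} 2  {6,9} 2  {7,9} 1  {8,9} 2
  3 to go: {1,7,9} 1  {5,6,8} 3  {5,8,9} 3  {6,7,9} 3  {6,8,9} 6  {7,8,9} 3
  4 to go: {1,6,7,9} 4  {1,7,8,9} 4  {4,5,6,8} 3  {5,6,8,9} 12  {5,7,8,9} 6  {6,7,8,9} 12
  5 to go: {1,5,7,8,9} 10  {1,6,7,8,9} 20  {2,4,5,6,8} 3  {3,4,5,6,8} 3  {4,5,6,8,9} 15  {5,6,7,8,9} 30
  6 to go: {0,3,4,5,6,8} 3  {1,5,6,7,8,9} 60  {2,3,4,5,6,8} 6  {2,4,5,6,8,9} 18  {3,4,5,6,8,9} 18  {4,5,6,7,8,9} 45
  7 to go: {0,2,3,4,5,6,8} 9  {0,3,4,5,6,8,9} 21  {1,4,5,6,7,8,9} 105  {2,3,4,5,6,8,9} 42  {2,4,5,6,7,8,9} 63  {3,4,5,6,7,8,9} 63
  8 to go: {0,2,3,4,5,6,8,9} 72  {0,3,4,5,6,7,8,9} 84  {1,2,4,5,6,7,8,9} 168  {1,3,4,5,6,7,8,9} 168  {2,3,4,5,6,7,8,9} 168
  if 0:a drops first: 504 orders
  if 1:b drops first: 324 orders
  if 2:z drops first: 252 orders
heap linearizations: 1080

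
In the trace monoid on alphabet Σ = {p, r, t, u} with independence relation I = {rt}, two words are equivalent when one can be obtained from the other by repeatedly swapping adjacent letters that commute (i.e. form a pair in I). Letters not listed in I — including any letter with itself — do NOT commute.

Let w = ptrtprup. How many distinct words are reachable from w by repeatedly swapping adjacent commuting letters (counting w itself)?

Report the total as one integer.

piece 0:p — minimal
piece 1:t rests on {0:p}
piece 2:r rests on {0:p}
piece 3:t rests on {1:t}
piece 4:p rests on {2:r, 3:t}
piece 5:r rests on {4:p}
piece 6:u rests on {5:r}
piece 7:p rests on {6:u}
minimal pieces: {0:p}
ways to finish when only these pieces remain (= sum over removing one remaining piece with nothing left below it):
  1 left: {7}→1
  2 left: {6,7}→1
  3 left: {5,6,7}→1
  4 left: {4,5,6,7}→1
  5 left: {2,4,5,6,7}→1  {3,4,5,6,7}→1
  6 left: {1,3,4,5,6,7}→1  {2,3,4,5,6,7}→2
  placing 0:p first → 3 extensions

3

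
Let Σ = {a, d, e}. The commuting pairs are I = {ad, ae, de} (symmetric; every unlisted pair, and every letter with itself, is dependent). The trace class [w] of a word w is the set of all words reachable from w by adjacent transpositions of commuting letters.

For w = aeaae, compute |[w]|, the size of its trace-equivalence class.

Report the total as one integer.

0(a) covers ∅
1(e) covers ∅
2(a) covers 0:a
3(a) covers 2:a
4(e) covers 1:e
floor of heap: 0:a, 1:e
completions by unplaced set U, small U first (add the entries for U minus each lowest piece of U):
  |U|=1: {3}:1  {4}:1
  |U|=2: {1,4}:1  {2,3}:1  {3,4}:2
  |U|=3: {0,2,3}:1  {1,3,4}:3  {2,3,4}:3
  start at 0(a): 6
  start at 1(e): 4
sum over floor = 10

10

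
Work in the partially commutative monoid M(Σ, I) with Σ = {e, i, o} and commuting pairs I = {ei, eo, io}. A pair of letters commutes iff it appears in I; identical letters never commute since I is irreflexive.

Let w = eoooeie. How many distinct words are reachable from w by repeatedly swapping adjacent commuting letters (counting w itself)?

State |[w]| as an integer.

drop 0:e onto floor
drop 1:o onto floor
drop 2:o onto {1:o}
drop 3:o onto {2:o}
drop 4:e onto {0:e}
drop 5:i onto floor
drop 6:e onto {4:e}
ground layer = {0:e, 1:o, 5:i}
drop-orders for the pieces not yet dropped (sum over which currently-grounded one goes next):
  1 to go: {3} 1  {5} 1  {6} 1
  2 to go: {2,3} 1  {3,5} 2  {3,6} 2  {4,6} 1  {5,6} 2
  3 to go: {0,4,6} 1  {1,2,3} 1  {2,3,5} 3  {2,3,6} 3  {3,4,6} 3  {3,5,6} 6  {4,5,6} 3
  4 to go: {0,3,4,6} 4  {0,4,5,6} 4  {1,2,3,5} 4  {1,2,3,6} 4  {2,3,4,6} 6  {2,3,5,6} 12  {3,4,5,6} 12
  5 to go: {0,2,3,4,6} 10  {0,3,4,5,6} 20  {1,2,3,4,6} 10  {1,2,3,5,6} 20  {2,3,4,5,6} 30
  if 0:e drops first: 60 orders
  if 1:o drops first: 60 orders
  if 5:i drops first: 20 orders
heap linearizations: 140

140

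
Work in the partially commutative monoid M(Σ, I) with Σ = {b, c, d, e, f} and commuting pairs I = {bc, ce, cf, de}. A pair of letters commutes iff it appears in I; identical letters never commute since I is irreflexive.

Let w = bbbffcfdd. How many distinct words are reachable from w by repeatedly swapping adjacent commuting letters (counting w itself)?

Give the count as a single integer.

7

piece 0:b — minimal
piece 1:b rests on {0:b}
piece 2:b rests on {1:b}
piece 3:f rests on {2:b}
piece 4:f rests on {3:f}
piece 5:c — minimal
piece 6:f rests on {4:f}
piece 7:d rests on {5:c, 6:f}
piece 8:d rests on {7:d}
minimal pieces: {0:b, 5:c}
ways to finish when only these pieces remain (= sum over removing one remaining piece with nothing left below it):
  1 left: {8}→1
  2 left: {7,8}→1
  3 left: {5,7,8}→1  {6,7,8}→1
  4 left: {4,6,7,8}→1  {5,6,7,8}→2
  5 left: {3,4,6,7,8}→1  {4,5,6,7,8}→3
  6 left: {2,3,4,6,7,8}→1  {3,4,5,6,7,8}→4
  7 left: {1,2,3,4,6,7,8}→1  {2,3,4,5,6,7,8}→5
  placing 0:b first → 6 extensions
  placing 5:c first → 1 extensions
total linear extensions = 7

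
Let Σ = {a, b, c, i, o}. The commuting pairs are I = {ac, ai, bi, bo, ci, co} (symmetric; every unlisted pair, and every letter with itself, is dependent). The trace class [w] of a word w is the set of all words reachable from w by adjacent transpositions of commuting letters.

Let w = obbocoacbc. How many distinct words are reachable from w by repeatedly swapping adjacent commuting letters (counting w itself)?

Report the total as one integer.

#0=o has no predecessor
#1=b has no predecessor
#2=b depends on [1:b]
#3=o depends on [0:o]
#4=c depends on [2:b]
#5=o depends on [3:o]
#6=a depends on [2:b, 5:o]
#7=c depends on [4:c]
#8=b depends on [6:a, 7:c]
#9=c depends on [8:b]
sources: [0:o, 1:b]
N(rest) = Σ N(rest − s) over sources s of rest; N(one piece) = 1:
  size 1 → [9]=1
  size 2 → [8,9]=1
  size 3 → [6,8,9]=1  [7,8,9]=1
  size 4 → [4,7,8,9]=1  [5,6,8,9]=1  [6,7,8,9]=2
  size 5 → [3,5,6,8,9]=1  [4,6,7,8,9]=3  [5,6,7,8,9]=3
  size 6 → [0,3,5,6,8,9]=1  [2,4,6,7,8,9]=3  [3,5,6,7,8,9]=4  [4,5,6,7,8,9]=6
  size 7 → [0,3,5,6,7,8,9]=5  [1,2,4,6,7,8,9]=3  [2,4,5,6,7,8,9]=9  [3,4,5,6,7,8,9]=10
  size 8 → [0,3,4,5,6,7,8,9]=15  [1,2,4,5,6,7,8,9]=12  [2,3,4,5,6,7,8,9]=19
  first=0(o) contributes 31
  first=1(b) contributes 34
|[w]| = 65

65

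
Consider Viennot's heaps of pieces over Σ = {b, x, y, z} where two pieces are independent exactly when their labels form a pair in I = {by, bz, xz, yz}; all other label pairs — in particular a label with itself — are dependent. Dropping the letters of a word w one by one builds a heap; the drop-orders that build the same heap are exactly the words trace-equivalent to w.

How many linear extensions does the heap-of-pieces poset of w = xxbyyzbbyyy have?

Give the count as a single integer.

#0=x has no predecessor
#1=x depends on [0:x]
#2=b depends on [1:x]
#3=y depends on [1:x]
#4=y depends on [3:y]
#5=z has no predecessor
#6=b depends on [2:b]
#7=b depends on [6:b]
#8=y depends on [4:y]
#9=y depends on [8:y]
#10=y depends on [9:y]
sources: [0:x, 5:z]
N(rest) = Σ N(rest − s) over sources s of rest; N(one piece) = 1:
  size 1 → [5]=1  [7]=1  [10]=1
  size 2 → [5,7]=2  [5,10]=2  [6,7]=1  [7,10]=2  [9,10]=1
  size 3 → [2,6,7]=1  [5,6,7]=3  [5,7,10]=6  [5,9,10]=3  [6,7,10]=3  [7,9,10]=3  [8,9,10]=1
  size 4 → [2,5,6,7]=4  [2,6,7,10]=4  [4,8,9,10]=1  [5,6,7,10]=12  [5,7,9,10]=12  [5,8,9,10]=4  [6,7,9,10]=6  [7,8,9,10]=4
  size 5 → [2,5,6,7,10]=20  [2,6,7,9,10]=10  [3,4,8,9,10]=1  [4,5,8,9,10]=5  [4,7,8,9,10]=5  [5,6,7,9,10]=30  [5,7,8,9,10]=20  [6,7,8,9,10]=10
  size 6 → [2,5,6,7,9,10]=60  [2,6,7,8,9,10]=20  [3,4,5,8,9,10]=6  [3,4,7,8,9,10]=6  [4,5,7,8,9,10]=30  [4,6,7,8,9,10]=15  [5,6,7,8,9,10]=60
  size 7 → [2,4,6,7,8,9,10]=35  [2,5,6,7,8,9,10]=140  [3,4,5,7,8,9,10]=42  [3,4,6,7,8,9,10]=21  [4,5,6,7,8,9,10]=105
  size 8 → [2,3,4,6,7,8,9,10]=56  [2,4,5,6,7,8,9,10]=280  [3,4,5,6,7,8,9,10]=168
  size 9 → [1,2,3,4,6,7,8,9,10]=56  [2,3,4,5,6,7,8,9,10]=504
  first=0(x) contributes 560
  first=5(z) contributes 56
|[w]| = 616

616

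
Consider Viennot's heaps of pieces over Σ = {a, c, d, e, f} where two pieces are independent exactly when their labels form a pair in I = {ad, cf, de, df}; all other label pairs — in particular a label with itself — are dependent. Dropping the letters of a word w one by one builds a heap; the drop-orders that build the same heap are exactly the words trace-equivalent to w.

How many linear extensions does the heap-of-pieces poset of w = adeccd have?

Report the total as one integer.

drop 0:a onto floor
drop 1:d onto floor
drop 2:e onto {0:a}
drop 3:c onto {1:d, 2:e}
drop 4:c onto {3:c}
drop 5:d onto {4:c}
ground layer = {0:a, 1:d}
drop-orders for the pieces not yet dropped (sum over which currently-grounded one goes next):
  1 to go: {5} 1
  2 to go: {4,5} 1
  3 to go: {3,4,5} 1
  4 to go: {1,3,4,5} 1  {2,3,4,5} 1
  if 0:a drops first: 2 orders
  if 1:d drops first: 1 orders
heap linearizations: 3

3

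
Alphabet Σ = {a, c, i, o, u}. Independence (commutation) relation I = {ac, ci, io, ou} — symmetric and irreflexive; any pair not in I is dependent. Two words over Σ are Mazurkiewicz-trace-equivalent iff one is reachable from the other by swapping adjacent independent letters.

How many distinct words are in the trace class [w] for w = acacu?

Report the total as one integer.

6

piece 0:a — minimal
piece 1:c — minimal
piece 2:a rests on {0:a}
piece 3:c rests on {1:c}
piece 4:u rests on {2:a, 3:c}
minimal pieces: {0:a, 1:c}
ways to finish when only these pieces remain (= sum over removing one remaining piece with nothing left below it):
  1 left: {4}→1
  2 left: {2,4}→1  {3,4}→1
  3 left: {0,2,4}→1  {1,3,4}→1  {2,3,4}→2
  placing 0:a first → 3 extensions
  placing 1:c first → 3 extensions
total linear extensions = 6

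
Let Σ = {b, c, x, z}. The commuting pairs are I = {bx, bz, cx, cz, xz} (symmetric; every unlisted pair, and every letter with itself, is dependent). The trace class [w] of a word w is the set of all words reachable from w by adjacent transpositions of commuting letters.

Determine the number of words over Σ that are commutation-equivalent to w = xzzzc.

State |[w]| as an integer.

0(x) covers ∅
1(z) covers ∅
2(z) covers 1:z
3(z) covers 2:z
4(c) covers ∅
floor of heap: 0:x, 1:z, 4:c
completions by unplaced set U, small U first (add the entries for U minus each lowest piece of U):
  |U|=1: {0}:1  {3}:1  {4}:1
  |U|=2: {0,3}:2  {0,4}:2  {2,3}:1  {3,4}:2
  |U|=3: {0,2,3}:3  {0,3,4}:6  {1,2,3}:1  {2,3,4}:3
  start at 0(x): 4
  start at 1(z): 12
  start at 4(c): 4
sum over floor = 20

20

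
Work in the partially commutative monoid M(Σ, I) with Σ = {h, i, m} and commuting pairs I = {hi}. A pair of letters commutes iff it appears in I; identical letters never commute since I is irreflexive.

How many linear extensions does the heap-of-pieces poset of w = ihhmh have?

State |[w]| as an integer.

0(i) covers ∅
1(h) covers ∅
2(h) covers 1:h
3(m) covers 0:i, 2:h
4(h) covers 3:m
floor of heap: 0:i, 1:h
completions by unplaced set U, small U first (add the entries for U minus each lowest piece of U):
  |U|=1: {4}:1
  |U|=2: {3,4}:1
  |U|=3: {0,3,4}:1  {2,3,4}:1
  start at 0(i): 1
  start at 1(h): 2
sum over floor = 3

3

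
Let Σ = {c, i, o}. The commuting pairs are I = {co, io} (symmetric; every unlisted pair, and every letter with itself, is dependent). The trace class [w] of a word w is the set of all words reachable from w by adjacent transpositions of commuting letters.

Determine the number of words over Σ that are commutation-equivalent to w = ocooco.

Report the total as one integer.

piece 0:o — minimal
piece 1:c — minimal
piece 2:o rests on {0:o}
piece 3:o rests on {2:o}
piece 4:c rests on {1:c}
piece 5:o rests on {3:o}
minimal pieces: {0:o, 1:c}
ways to finish when only these pieces remain (= sum over removing one remaining piece with nothing left below it):
  1 left: {4}→1  {5}→1
  2 left: {1,4}→1  {3,5}→1  {4,5}→2
  3 left: {1,4,5}→3  {2,3,5}→1  {3,4,5}→3
  4 left: {0,2,3,5}→1  {1,3,4,5}→6  {2,3,4,5}→4
  placing 0:o first → 10 extensions
  placing 1:c first → 5 extensions
total linear extensions = 15

15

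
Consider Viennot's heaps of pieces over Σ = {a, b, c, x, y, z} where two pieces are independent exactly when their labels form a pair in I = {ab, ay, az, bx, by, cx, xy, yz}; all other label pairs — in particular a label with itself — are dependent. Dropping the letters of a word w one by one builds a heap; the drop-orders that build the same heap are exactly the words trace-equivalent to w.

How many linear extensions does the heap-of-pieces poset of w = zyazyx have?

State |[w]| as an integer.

45

drop 0:z onto floor
drop 1:y onto floor
drop 2:a onto floor
drop 3:z onto {0:z}
drop 4:y onto {1:y}
drop 5:x onto {2:a, 3:z}
ground layer = {0:z, 1:y, 2:a}
drop-orders for the pieces not yet dropped (sum over which currently-grounded one goes next):
  1 to go: {4} 1  {5} 1
  2 to go: {1,4} 1  {2,5} 1  {3,5} 1  {4,5} 2
  3 to go: {0,3,5} 1  {1,4,5} 3  {2,3,5} 2  {2,4,5} 3  {3,4,5} 3
  4 to go: {0,2,3,5} 3  {0,3,4,5} 4  {1,2,4,5} 6  {1,3,4,5} 6  {2,3,4,5} 8
  if 0:z drops first: 20 orders
  if 1:y drops first: 15 orders
  if 2:a drops first: 10 orders
heap linearizations: 45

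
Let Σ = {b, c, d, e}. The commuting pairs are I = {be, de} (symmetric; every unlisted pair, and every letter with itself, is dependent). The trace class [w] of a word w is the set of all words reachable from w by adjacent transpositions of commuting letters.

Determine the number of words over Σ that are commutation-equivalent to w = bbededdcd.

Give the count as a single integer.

drop 0:b onto floor
drop 1:b onto {0:b}
drop 2:e onto floor
drop 3:d onto {1:b}
drop 4:e onto {2:e}
drop 5:d onto {3:d}
drop 6:d onto {5:d}
drop 7:c onto {4:e, 6:d}
drop 8:d onto {7:c}
ground layer = {0:b, 2:e}
drop-orders for the pieces not yet dropped (sum over which currently-grounded one goes next):
  1 to go: {8} 1
  2 to go: {7,8} 1
  3 to go: {4,7,8} 1  {6,7,8} 1
  4 to go: {2,4,7,8} 1  {4,6,7,8} 2  {5,6,7,8} 1
  5 to go: {2,4,6,7,8} 3  {3,5,6,7,8} 1  {4,5,6,7,8} 3
  6 to go: {1,3,5,6,7,8} 1  {2,4,5,6,7,8} 6  {3,4,5,6,7,8} 4
  7 to go: {0,1,3,5,6,7,8} 1  {1,3,4,5,6,7,8} 5  {2,3,4,5,6,7,8} 10
  if 0:b drops first: 15 orders
  if 2:e drops first: 6 orders
heap linearizations: 21

21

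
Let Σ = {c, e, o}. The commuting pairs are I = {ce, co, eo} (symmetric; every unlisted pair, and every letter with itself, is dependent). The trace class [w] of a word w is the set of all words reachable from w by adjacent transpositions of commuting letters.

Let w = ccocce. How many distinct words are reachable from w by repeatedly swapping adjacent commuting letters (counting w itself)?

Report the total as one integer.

30

piece 0:c — minimal
piece 1:c rests on {0:c}
piece 2:o — minimal
piece 3:c rests on {1:c}
piece 4:c rests on {3:c}
piece 5:e — minimal
minimal pieces: {0:c, 2:o, 5:e}
ways to finish when only these pieces remain (= sum over removing one remaining piece with nothing left below it):
  1 left: {2}→1  {4}→1  {5}→1
  2 left: {2,4}→2  {2,5}→2  {3,4}→1  {4,5}→2
  3 left: {1,3,4}→1  {2,3,4}→3  {2,4,5}→6  {3,4,5}→3
  4 left: {0,1,3,4}→1  {1,2,3,4}→4  {1,3,4,5}→4  {2,3,4,5}→12
  placing 0:c first → 20 extensions
  placing 2:o first → 5 extensions
  placing 5:e first → 5 extensions
total linear extensions = 30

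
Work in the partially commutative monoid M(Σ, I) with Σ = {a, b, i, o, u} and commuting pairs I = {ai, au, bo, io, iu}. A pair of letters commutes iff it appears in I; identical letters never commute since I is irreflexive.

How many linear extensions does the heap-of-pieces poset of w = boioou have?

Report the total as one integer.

14

piece 0:b — minimal
piece 1:o — minimal
piece 2:i rests on {0:b}
piece 3:o rests on {1:o}
piece 4:o rests on {3:o}
piece 5:u rests on {0:b, 4:o}
minimal pieces: {0:b, 1:o}
ways to finish when only these pieces remain (= sum over removing one remaining piece with nothing left below it):
  1 left: {2}→1  {5}→1
  2 left: {2,5}→2  {4,5}→1
  3 left: {0,2,5}→2  {2,4,5}→3  {3,4,5}→1
  4 left: {0,2,4,5}→5  {1,3,4,5}→1  {2,3,4,5}→4
  placing 0:b first → 5 extensions
  placing 1:o first → 9 extensions
total linear extensions = 14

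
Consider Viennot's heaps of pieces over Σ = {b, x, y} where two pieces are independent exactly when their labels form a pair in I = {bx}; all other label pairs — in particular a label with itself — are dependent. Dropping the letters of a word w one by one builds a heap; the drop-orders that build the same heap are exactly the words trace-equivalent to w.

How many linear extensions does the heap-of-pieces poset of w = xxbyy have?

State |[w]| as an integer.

#0=x has no predecessor
#1=x depends on [0:x]
#2=b has no predecessor
#3=y depends on [1:x, 2:b]
#4=y depends on [3:y]
sources: [0:x, 2:b]
N(rest) = Σ N(rest − s) over sources s of rest; N(one piece) = 1:
  size 1 → [4]=1
  size 2 → [3,4]=1
  size 3 → [1,3,4]=1  [2,3,4]=1
  first=0(x) contributes 2
  first=2(b) contributes 1
|[w]| = 3

3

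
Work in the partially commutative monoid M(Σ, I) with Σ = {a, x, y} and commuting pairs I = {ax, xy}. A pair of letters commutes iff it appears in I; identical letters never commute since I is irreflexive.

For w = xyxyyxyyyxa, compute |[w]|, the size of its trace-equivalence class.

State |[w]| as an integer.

0(x) covers ∅
1(y) covers ∅
2(x) covers 0:x
3(y) covers 1:y
4(y) covers 3:y
5(x) covers 2:x
6(y) covers 4:y
7(y) covers 6:y
8(y) covers 7:y
9(x) covers 5:x
10(a) covers 8:y
floor of heap: 0:x, 1:y
completions by unplaced set U, small U first (add the entries for U minus each lowest piece of U):
  |U|=1: {9}:1  {10}:1
  |U|=2: {5,9}:1  {8,10}:1  {9,10}:2
  |U|=3: {2,5,9}:1  {5,9,10}:3  {7,8,10}:1  {8,9,10}:3
  |U|=4: {0,2,5,9}:1  {2,5,9,10}:4  {5,8,9,10}:6  {6,7,8,10}:1  {7,8,9,10}:4
  |U|=5: {0,2,5,9,10}:5  {2,5,8,9,10}:10  {4,6,7,8,10}:1  {5,7,8,9,10}:10  {6,7,8,9,10}:5
  |U|=6: {0,2,5,8,9,10}:15  {2,5,7,8,9,10}:20  {3,4,6,7,8,10}:1  {4,6,7,8,9,10}:6  {5,6,7,8,9,10}:15
  |U|=7: {0,2,5,7,8,9,10}:35  {1,3,4,6,7,8,10}:1  {2,5,6,7,8,9,10}:35  {3,4,6,7,8,9,10}:7  {4,5,6,7,8,9,10}:21
  |U|=8: {0,2,5,6,7,8,9,10}:70  {1,3,4,6,7,8,9,10}:8  {2,4,5,6,7,8,9,10}:56  {3,4,5,6,7,8,9,10}:28
  |U|=9: {0,2,4,5,6,7,8,9,10}:126  {1,3,4,5,6,7,8,9,10}:36  {2,3,4,5,6,7,8,9,10}:84
  start at 0(x): 120
  start at 1(y): 210
sum over floor = 330

330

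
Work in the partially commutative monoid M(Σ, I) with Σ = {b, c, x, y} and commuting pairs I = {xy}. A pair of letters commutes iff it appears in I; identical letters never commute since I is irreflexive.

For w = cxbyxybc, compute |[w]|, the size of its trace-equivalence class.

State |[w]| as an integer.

3

piece 0:c — minimal
piece 1:x rests on {0:c}
piece 2:b rests on {1:x}
piece 3:y rests on {2:b}
piece 4:x rests on {2:b}
piece 5:y rests on {3:y}
piece 6:b rests on {4:x, 5:y}
piece 7:c rests on {6:b}
minimal pieces: {0:c}
ways to finish when only these pieces remain (= sum over removing one remaining piece with nothing left below it):
  1 left: {7}→1
  2 left: {6,7}→1
  3 left: {4,6,7}→1  {5,6,7}→1
  4 left: {3,5,6,7}→1  {4,5,6,7}→2
  5 left: {3,4,5,6,7}→3
  6 left: {2,3,4,5,6,7}→3
  placing 0:c first → 3 extensions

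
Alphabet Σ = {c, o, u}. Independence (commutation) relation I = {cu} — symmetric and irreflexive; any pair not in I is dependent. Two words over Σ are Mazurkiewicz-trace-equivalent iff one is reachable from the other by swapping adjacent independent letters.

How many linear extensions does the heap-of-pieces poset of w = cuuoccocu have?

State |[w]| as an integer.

piece 0:c — minimal
piece 1:u — minimal
piece 2:u rests on {1:u}
piece 3:o rests on {0:c, 2:u}
piece 4:c rests on {3:o}
piece 5:c rests on {4:c}
piece 6:o rests on {5:c}
piece 7:c rests on {6:o}
piece 8:u rests on {6:o}
minimal pieces: {0:c, 1:u}
ways to finish when only these pieces remain (= sum over removing one remaining piece with nothing left below it):
  1 left: {7}→1  {8}→1
  2 left: {7,8}→2
  3 left: {6,7,8}→2
  4 left: {5,6,7,8}→2
  5 left: {4,5,6,7,8}→2
  6 left: {3,4,5,6,7,8}→2
  7 left: {0,3,4,5,6,7,8}→2  {2,3,4,5,6,7,8}→2
  placing 0:c first → 2 extensions
  placing 1:u first → 4 extensions
total linear extensions = 6

6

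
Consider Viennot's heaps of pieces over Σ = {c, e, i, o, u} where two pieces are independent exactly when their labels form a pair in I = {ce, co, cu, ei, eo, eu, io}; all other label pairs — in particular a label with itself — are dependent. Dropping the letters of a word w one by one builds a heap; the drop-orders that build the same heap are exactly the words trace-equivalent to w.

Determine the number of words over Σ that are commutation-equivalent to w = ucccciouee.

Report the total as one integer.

piece 0:u — minimal
piece 1:c — minimal
piece 2:c rests on {1:c}
piece 3:c rests on {2:c}
piece 4:c rests on {3:c}
piece 5:i rests on {0:u, 4:c}
piece 6:o rests on {0:u}
piece 7:u rests on {5:i, 6:o}
piece 8:e — minimal
piece 9:e rests on {8:e}
minimal pieces: {0:u, 1:c, 8:e}
ways to finish when only these pieces remain (= sum over removing one remaining piece with nothing left below it):
  1 left: {7}→1  {9}→1
  2 left: {5,7}→1  {6,7}→1  {7,9}→2  {8,9}→1
  3 left: {4,5,7}→1  {5,6,7}→2  {5,7,9}→3  {6,7,9}→3  {7,8,9}→3
  4 left: {0,5,6,7}→2  {3,4,5,7}→1  {4,5,6,7}→3  {4,5,7,9}→4  {5,6,7,9}→8  {5,7,8,9}→6  {6,7,8,9}→6
  5 left: {0,4,5,6,7}→5  {0,5,6,7,9}→10  {2,3,4,5,7}→1  {3,4,5,6,7}→4  {3,4,5,7,9}→5  {4,5,6,7,9}→15  {4,5,7,8,9}→10  {5,6,7,8,9}→20
  6 left: {0,3,4,5,6,7}→9  {0,4,5,6,7,9}→30  {0,5,6,7,8,9}→30  {1,2,3,4,5,7}→1  {2,3,4,5,6,7}→5  {2,3,4,5,7,9}→6  {3,4,5,6,7,9}→24  {3,4,5,7,8,9}→15  {4,5,6,7,8,9}→45
  7 left: {0,2,3,4,5,6,7}→14  {0,3,4,5,6,7,9}→63  {0,4,5,6,7,8,9}→105  {1,2,3,4,5,6,7}→6  {1,2,3,4,5,7,9}→7  {2,3,4,5,6,7,9}→35  {2,3,4,5,7,8,9}→21  {3,4,5,6,7,8,9}→84
  8 left: {0,1,2,3,4,5,6,7}→20  {0,2,3,4,5,6,7,9}→112  {0,3,4,5,6,7,8,9}→252  {1,2,3,4,5,6,7,9}→48  {1,2,3,4,5,7,8,9}→28  {2,3,4,5,6,7,8,9}→140
  placing 0:u first → 216 extensions
  placing 1:c first → 504 extensions
  placing 8:e first → 180 extensions
total linear extensions = 900

900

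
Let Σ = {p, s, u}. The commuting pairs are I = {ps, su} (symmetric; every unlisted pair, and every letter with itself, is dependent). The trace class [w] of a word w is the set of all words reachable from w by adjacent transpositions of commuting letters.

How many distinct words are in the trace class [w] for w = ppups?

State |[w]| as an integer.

5

drop 0:p onto floor
drop 1:p onto {0:p}
drop 2:u onto {1:p}
drop 3:p onto {2:u}
drop 4:s onto floor
ground layer = {0:p, 4:s}
drop-orders for the pieces not yet dropped (sum over which currently-grounded one goes next):
  1 to go: {3} 1  {4} 1
  2 to go: {2,3} 1  {3,4} 2
  3 to go: {1,2,3} 1  {2,3,4} 3
  if 0:p drops first: 4 orders
  if 4:s drops first: 1 orders
heap linearizations: 5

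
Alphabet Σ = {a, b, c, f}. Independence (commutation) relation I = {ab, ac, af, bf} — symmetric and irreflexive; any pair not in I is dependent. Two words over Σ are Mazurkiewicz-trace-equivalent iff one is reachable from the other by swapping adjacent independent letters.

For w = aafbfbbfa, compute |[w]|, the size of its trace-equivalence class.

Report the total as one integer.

1680

drop 0:a onto floor
drop 1:a onto {0:a}
drop 2:f onto floor
drop 3:b onto floor
drop 4:f onto {2:f}
drop 5:b onto {3:b}
drop 6:b onto {5:b}
drop 7:f onto {4:f}
drop 8:a onto {1:a}
ground layer = {0:a, 2:f, 3:b}
drop-orders for the pieces not yet dropped (sum over which currently-grounded one goes next):
  1 to go: {6} 1  {7} 1  {8} 1
  2 to go: {1,8} 1  {4,7} 1  {5,6} 1  {6,7} 2  {6,8} 2  {7,8} 2
  3 to go: {0,1,8} 1  {1,6,8} 3  {1,7,8} 3  {2,4,7} 1  {3,5,6} 1  {4,6,7} 3  {4,7,8} 3  {5,6,7} 3  {5,6,8} 3  {6,7,8} 6
  4 to go: {0,1,6,8} 4  {0,1,7,8} 4  {1,4,7,8} 6  {1,5,6,8} 6  {1,6,7,8} 12  {2,4,6,7} 4  {2,4,7,8} 4  {3,5,6,7} 4  {3,5,6,8} 4  {4,5,6,7} 6  {4,6,7,8} 12  {5,6,7,8} 12
  5 to go: {0,1,4,7,8} 10  {0,1,5,6,8} 10  {0,1,6,7,8} 20  {1,2,4,7,8} 10  {1,3,5,6,8} 10  {1,4,6,7,8} 30  {1,5,6,7,8} 30  {2,4,5,6,7} 10  {2,4,6,7,8} 20  {3,4,5,6,7} 10  {3,5,6,7,8} 20  {4,5,6,7,8} 30
  6 to go: {0,1,2,4,7,8} 20  {0,1,3,5,6,8} 20  {0,1,4,6,7,8} 60  {0,1,5,6,7,8} 60  {1,2,4,6,7,8} 60  {1,3,5,6,7,8} 60  {1,4,5,6,7,8} 90  {2,3,4,5,6,7} 20  {2,4,5,6,7,8} 60  {3,4,5,6,7,8} 60
  7 to go: {0,1,2,4,6,7,8} 140  {0,1,3,5,6,7,8} 140  {0,1,4,5,6,7,8} 210  {1,2,4,5,6,7,8} 210  {1,3,4,5,6,7,8} 210  {2,3,4,5,6,7,8} 140
  if 0:a drops first: 560 orders
  if 2:f drops first: 560 orders
  if 3:b drops first: 560 orders
heap linearizations: 1680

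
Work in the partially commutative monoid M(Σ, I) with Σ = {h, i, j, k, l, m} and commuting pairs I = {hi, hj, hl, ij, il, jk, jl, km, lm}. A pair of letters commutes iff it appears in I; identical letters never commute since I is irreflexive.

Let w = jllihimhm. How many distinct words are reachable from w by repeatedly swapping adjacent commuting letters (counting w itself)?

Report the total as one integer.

0(j) covers ∅
1(l) covers ∅
2(l) covers 1:l
3(i) covers ∅
4(h) covers ∅
5(i) covers 3:i
6(m) covers 0:j, 4:h, 5:i
7(h) covers 6:m
8(m) covers 7:h
floor of heap: 0:j, 1:l, 3:i, 4:h
completions by unplaced set U, small U first (add the entries for U minus each lowest piece of U):
  |U|=1: {2}:1  {8}:1
  |U|=2: {1,2}:1  {2,8}:2  {7,8}:1
  |U|=3: {1,2,8}:3  {2,7,8}:3  {6,7,8}:1
  |U|=4: {0,6,7,8}:1  {1,2,7,8}:6  {2,6,7,8}:4  {4,6,7,8}:1  {5,6,7,8}:1
  |U|=5: {0,2,6,7,8}:5  {0,4,6,7,8}:2  {0,5,6,7,8}:2  {1,2,6,7,8}:10  {2,4,6,7,8}:5  {2,5,6,7,8}:5  {3,5,6,7,8}:1  {4,5,6,7,8}:2
  |U|=6: {0,1,2,6,7,8}:15  {0,2,4,6,7,8}:12  {0,2,5,6,7,8}:12  {0,3,5,6,7,8}:3  {0,4,5,6,7,8}:6  {1,2,4,6,7,8}:15  {1,2,5,6,7,8}:15  {2,3,5,6,7,8}:6  {2,4,5,6,7,8}:12  {3,4,5,6,7,8}:3
  |U|=7: {0,1,2,4,6,7,8}:42  {0,1,2,5,6,7,8}:42  {0,2,3,5,6,7,8}:21  {0,2,4,5,6,7,8}:42  {0,3,4,5,6,7,8}:12  {1,2,3,5,6,7,8}:21  {1,2,4,5,6,7,8}:42  {2,3,4,5,6,7,8}:21
  start at 0(j): 84
  start at 1(l): 96
  start at 3(i): 168
  start at 4(h): 84
sum over floor = 432

432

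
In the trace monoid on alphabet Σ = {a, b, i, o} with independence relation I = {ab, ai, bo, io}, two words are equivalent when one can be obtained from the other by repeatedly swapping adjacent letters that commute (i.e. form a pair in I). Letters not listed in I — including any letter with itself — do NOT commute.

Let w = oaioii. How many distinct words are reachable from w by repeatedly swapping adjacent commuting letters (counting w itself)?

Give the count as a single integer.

20

0(o) covers ∅
1(a) covers 0:o
2(i) covers ∅
3(o) covers 1:a
4(i) covers 2:i
5(i) covers 4:i
floor of heap: 0:o, 2:i
completions by unplaced set U, small U first (add the entries for U minus each lowest piece of U):
  |U|=1: {3}:1  {5}:1
  |U|=2: {1,3}:1  {3,5}:2  {4,5}:1
  |U|=3: {0,1,3}:1  {1,3,5}:3  {2,4,5}:1  {3,4,5}:3
  |U|=4: {0,1,3,5}:4  {1,3,4,5}:6  {2,3,4,5}:4
  start at 0(o): 10
  start at 2(i): 10
sum over floor = 20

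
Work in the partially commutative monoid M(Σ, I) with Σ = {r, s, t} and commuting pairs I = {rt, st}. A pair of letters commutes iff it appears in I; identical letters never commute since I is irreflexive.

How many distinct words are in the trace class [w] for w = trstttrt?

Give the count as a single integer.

56

piece 0:t — minimal
piece 1:r — minimal
piece 2:s rests on {1:r}
piece 3:t rests on {0:t}
piece 4:t rests on {3:t}
piece 5:t rests on {4:t}
piece 6:r rests on {2:s}
piece 7:t rests on {5:t}
minimal pieces: {0:t, 1:r}
ways to finish when only these pieces remain (= sum over removing one remaining piece with nothing left below it):
  1 left: {6}→1  {7}→1
  2 left: {2,6}→1  {5,7}→1  {6,7}→2
  3 left: {1,2,6}→1  {2,6,7}→3  {4,5,7}→1  {5,6,7}→3
  4 left: {1,2,6,7}→4  {2,5,6,7}→6  {3,4,5,7}→1  {4,5,6,7}→4
  5 left: {0,3,4,5,7}→1  {1,2,5,6,7}→10  {2,4,5,6,7}→10  {3,4,5,6,7}→5
  6 left: {0,3,4,5,6,7}→6  {1,2,4,5,6,7}→20  {2,3,4,5,6,7}→15
  placing 0:t first → 35 extensions
  placing 1:r first → 21 extensions
total linear extensions = 56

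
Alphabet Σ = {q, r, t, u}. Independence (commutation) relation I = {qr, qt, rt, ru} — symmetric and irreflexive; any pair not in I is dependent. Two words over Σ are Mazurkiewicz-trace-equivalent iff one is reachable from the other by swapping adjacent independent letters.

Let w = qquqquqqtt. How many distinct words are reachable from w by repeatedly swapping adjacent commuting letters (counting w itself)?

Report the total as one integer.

6

#0=q has no predecessor
#1=q depends on [0:q]
#2=u depends on [1:q]
#3=q depends on [2:u]
#4=q depends on [3:q]
#5=u depends on [4:q]
#6=q depends on [5:u]
#7=q depends on [6:q]
#8=t depends on [5:u]
#9=t depends on [8:t]
sources: [0:q]
N(rest) = Σ N(rest − s) over sources s of rest; N(one piece) = 1:
  size 1 → [7]=1  [9]=1
  size 2 → [6,7]=1  [7,9]=2  [8,9]=1
  size 3 → [6,7,9]=3  [7,8,9]=3
  size 4 → [6,7,8,9]=6
  size 5 → [5,6,7,8,9]=6
  size 6 → [4,5,6,7,8,9]=6
  size 7 → [3,4,5,6,7,8,9]=6
  size 8 → [2,3,4,5,6,7,8,9]=6
  first=0(q) contributes 6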